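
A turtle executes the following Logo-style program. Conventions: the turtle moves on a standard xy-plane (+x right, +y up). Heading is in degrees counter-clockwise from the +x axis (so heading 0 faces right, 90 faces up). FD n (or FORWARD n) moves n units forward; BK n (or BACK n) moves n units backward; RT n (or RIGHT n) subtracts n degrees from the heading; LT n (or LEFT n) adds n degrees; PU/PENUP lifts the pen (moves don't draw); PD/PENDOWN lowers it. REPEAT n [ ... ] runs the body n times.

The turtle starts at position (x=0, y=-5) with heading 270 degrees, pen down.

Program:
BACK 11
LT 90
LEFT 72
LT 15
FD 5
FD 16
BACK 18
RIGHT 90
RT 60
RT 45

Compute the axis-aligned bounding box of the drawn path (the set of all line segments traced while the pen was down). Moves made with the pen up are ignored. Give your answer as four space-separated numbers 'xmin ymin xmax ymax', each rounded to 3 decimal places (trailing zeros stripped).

Answer: 0 -5 1.099 26.971

Derivation:
Executing turtle program step by step:
Start: pos=(0,-5), heading=270, pen down
BK 11: (0,-5) -> (0,6) [heading=270, draw]
LT 90: heading 270 -> 0
LT 72: heading 0 -> 72
LT 15: heading 72 -> 87
FD 5: (0,6) -> (0.262,10.993) [heading=87, draw]
FD 16: (0.262,10.993) -> (1.099,26.971) [heading=87, draw]
BK 18: (1.099,26.971) -> (0.157,8.996) [heading=87, draw]
RT 90: heading 87 -> 357
RT 60: heading 357 -> 297
RT 45: heading 297 -> 252
Final: pos=(0.157,8.996), heading=252, 4 segment(s) drawn

Segment endpoints: x in {0, 0, 0.157, 0.262, 1.099}, y in {-5, 6, 8.996, 10.993, 26.971}
xmin=0, ymin=-5, xmax=1.099, ymax=26.971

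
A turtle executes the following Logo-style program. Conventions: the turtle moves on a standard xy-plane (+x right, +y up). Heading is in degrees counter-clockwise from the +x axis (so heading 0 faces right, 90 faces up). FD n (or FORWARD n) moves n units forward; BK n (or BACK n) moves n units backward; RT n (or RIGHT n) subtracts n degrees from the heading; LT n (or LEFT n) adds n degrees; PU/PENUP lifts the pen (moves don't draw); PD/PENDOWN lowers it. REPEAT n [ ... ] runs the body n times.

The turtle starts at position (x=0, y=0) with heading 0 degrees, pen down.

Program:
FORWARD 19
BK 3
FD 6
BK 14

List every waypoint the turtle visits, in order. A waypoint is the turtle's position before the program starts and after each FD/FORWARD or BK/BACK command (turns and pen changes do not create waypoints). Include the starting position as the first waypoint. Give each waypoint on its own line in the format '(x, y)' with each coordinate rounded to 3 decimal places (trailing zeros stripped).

Executing turtle program step by step:
Start: pos=(0,0), heading=0, pen down
FD 19: (0,0) -> (19,0) [heading=0, draw]
BK 3: (19,0) -> (16,0) [heading=0, draw]
FD 6: (16,0) -> (22,0) [heading=0, draw]
BK 14: (22,0) -> (8,0) [heading=0, draw]
Final: pos=(8,0), heading=0, 4 segment(s) drawn
Waypoints (5 total):
(0, 0)
(19, 0)
(16, 0)
(22, 0)
(8, 0)

Answer: (0, 0)
(19, 0)
(16, 0)
(22, 0)
(8, 0)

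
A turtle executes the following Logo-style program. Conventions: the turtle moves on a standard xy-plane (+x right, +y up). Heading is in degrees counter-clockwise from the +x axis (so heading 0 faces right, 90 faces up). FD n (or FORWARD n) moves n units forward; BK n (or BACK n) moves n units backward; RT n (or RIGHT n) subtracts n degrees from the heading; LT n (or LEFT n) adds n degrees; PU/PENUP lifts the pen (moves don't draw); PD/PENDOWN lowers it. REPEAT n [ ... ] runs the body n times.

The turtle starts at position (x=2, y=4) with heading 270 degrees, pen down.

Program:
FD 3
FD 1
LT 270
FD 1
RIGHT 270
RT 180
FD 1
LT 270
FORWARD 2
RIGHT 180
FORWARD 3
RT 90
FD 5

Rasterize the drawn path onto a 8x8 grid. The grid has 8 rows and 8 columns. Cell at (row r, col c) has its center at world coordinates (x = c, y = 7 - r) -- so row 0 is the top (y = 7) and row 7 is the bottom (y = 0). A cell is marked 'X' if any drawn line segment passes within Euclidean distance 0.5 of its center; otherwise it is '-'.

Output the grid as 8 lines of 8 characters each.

Answer: --------
X-------
X-------
X-X-----
X-X-----
X-X-----
XXXX----
-XX-----

Derivation:
Segment 0: (2,4) -> (2,1)
Segment 1: (2,1) -> (2,0)
Segment 2: (2,0) -> (1,0)
Segment 3: (1,0) -> (1,1)
Segment 4: (1,1) -> (3,1)
Segment 5: (3,1) -> (-0,1)
Segment 6: (-0,1) -> (-0,6)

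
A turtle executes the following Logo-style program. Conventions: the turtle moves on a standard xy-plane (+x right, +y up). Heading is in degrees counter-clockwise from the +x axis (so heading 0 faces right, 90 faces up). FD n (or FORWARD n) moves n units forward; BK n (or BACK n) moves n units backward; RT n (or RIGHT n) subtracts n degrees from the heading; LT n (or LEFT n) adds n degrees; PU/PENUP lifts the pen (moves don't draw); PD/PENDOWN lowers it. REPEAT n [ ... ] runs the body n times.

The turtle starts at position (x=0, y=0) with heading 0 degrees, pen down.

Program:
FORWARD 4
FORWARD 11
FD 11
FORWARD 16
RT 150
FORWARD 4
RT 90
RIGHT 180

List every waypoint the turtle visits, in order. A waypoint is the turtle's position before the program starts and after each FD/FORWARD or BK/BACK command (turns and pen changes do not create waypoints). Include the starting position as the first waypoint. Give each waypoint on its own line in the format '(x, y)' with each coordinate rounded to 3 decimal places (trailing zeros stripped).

Executing turtle program step by step:
Start: pos=(0,0), heading=0, pen down
FD 4: (0,0) -> (4,0) [heading=0, draw]
FD 11: (4,0) -> (15,0) [heading=0, draw]
FD 11: (15,0) -> (26,0) [heading=0, draw]
FD 16: (26,0) -> (42,0) [heading=0, draw]
RT 150: heading 0 -> 210
FD 4: (42,0) -> (38.536,-2) [heading=210, draw]
RT 90: heading 210 -> 120
RT 180: heading 120 -> 300
Final: pos=(38.536,-2), heading=300, 5 segment(s) drawn
Waypoints (6 total):
(0, 0)
(4, 0)
(15, 0)
(26, 0)
(42, 0)
(38.536, -2)

Answer: (0, 0)
(4, 0)
(15, 0)
(26, 0)
(42, 0)
(38.536, -2)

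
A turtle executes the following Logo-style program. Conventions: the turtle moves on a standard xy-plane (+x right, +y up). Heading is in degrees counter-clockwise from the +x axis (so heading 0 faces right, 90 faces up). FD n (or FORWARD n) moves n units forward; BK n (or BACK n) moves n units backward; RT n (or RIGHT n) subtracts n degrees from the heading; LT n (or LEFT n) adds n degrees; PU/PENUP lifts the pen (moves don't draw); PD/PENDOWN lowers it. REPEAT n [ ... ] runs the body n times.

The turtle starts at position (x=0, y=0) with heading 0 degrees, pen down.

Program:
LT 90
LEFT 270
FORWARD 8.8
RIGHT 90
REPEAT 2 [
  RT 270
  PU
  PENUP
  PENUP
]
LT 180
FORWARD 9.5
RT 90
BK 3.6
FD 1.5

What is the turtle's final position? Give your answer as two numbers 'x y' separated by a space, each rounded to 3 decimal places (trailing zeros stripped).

Executing turtle program step by step:
Start: pos=(0,0), heading=0, pen down
LT 90: heading 0 -> 90
LT 270: heading 90 -> 0
FD 8.8: (0,0) -> (8.8,0) [heading=0, draw]
RT 90: heading 0 -> 270
REPEAT 2 [
  -- iteration 1/2 --
  RT 270: heading 270 -> 0
  PU: pen up
  PU: pen up
  PU: pen up
  -- iteration 2/2 --
  RT 270: heading 0 -> 90
  PU: pen up
  PU: pen up
  PU: pen up
]
LT 180: heading 90 -> 270
FD 9.5: (8.8,0) -> (8.8,-9.5) [heading=270, move]
RT 90: heading 270 -> 180
BK 3.6: (8.8,-9.5) -> (12.4,-9.5) [heading=180, move]
FD 1.5: (12.4,-9.5) -> (10.9,-9.5) [heading=180, move]
Final: pos=(10.9,-9.5), heading=180, 1 segment(s) drawn

Answer: 10.9 -9.5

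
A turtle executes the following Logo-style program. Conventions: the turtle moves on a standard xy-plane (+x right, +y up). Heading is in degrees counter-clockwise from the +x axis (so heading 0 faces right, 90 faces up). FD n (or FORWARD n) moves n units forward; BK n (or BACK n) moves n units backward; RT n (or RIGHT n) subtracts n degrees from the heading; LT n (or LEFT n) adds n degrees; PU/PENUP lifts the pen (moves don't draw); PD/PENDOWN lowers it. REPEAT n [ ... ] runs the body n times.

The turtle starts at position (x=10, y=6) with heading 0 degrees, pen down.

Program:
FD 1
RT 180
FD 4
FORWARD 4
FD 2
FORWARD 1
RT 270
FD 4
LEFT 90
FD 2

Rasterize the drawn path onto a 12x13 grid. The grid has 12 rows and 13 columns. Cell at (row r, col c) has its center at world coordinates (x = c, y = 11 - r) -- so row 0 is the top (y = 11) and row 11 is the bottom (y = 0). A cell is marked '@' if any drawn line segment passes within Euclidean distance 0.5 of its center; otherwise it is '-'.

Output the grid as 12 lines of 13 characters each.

Answer: -------------
-------------
-------------
-------------
-------------
@@@@@@@@@@@@-
@------------
@------------
@------------
@@@----------
-------------
-------------

Derivation:
Segment 0: (10,6) -> (11,6)
Segment 1: (11,6) -> (7,6)
Segment 2: (7,6) -> (3,6)
Segment 3: (3,6) -> (1,6)
Segment 4: (1,6) -> (0,6)
Segment 5: (0,6) -> (0,2)
Segment 6: (0,2) -> (2,2)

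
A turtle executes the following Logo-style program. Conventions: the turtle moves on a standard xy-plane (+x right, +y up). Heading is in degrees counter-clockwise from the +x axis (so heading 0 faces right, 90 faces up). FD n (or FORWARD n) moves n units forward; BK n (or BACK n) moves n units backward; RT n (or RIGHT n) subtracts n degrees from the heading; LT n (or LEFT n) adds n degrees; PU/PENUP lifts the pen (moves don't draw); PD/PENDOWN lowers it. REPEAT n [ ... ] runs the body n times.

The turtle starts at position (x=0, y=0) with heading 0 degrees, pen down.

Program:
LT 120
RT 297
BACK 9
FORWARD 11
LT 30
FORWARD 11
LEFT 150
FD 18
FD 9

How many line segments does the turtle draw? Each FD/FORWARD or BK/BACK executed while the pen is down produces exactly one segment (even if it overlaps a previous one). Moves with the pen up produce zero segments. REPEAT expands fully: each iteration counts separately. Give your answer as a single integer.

Executing turtle program step by step:
Start: pos=(0,0), heading=0, pen down
LT 120: heading 0 -> 120
RT 297: heading 120 -> 183
BK 9: (0,0) -> (8.988,0.471) [heading=183, draw]
FD 11: (8.988,0.471) -> (-1.997,-0.105) [heading=183, draw]
LT 30: heading 183 -> 213
FD 11: (-1.997,-0.105) -> (-11.223,-6.096) [heading=213, draw]
LT 150: heading 213 -> 3
FD 18: (-11.223,-6.096) -> (6.753,-5.154) [heading=3, draw]
FD 9: (6.753,-5.154) -> (15.74,-4.683) [heading=3, draw]
Final: pos=(15.74,-4.683), heading=3, 5 segment(s) drawn
Segments drawn: 5

Answer: 5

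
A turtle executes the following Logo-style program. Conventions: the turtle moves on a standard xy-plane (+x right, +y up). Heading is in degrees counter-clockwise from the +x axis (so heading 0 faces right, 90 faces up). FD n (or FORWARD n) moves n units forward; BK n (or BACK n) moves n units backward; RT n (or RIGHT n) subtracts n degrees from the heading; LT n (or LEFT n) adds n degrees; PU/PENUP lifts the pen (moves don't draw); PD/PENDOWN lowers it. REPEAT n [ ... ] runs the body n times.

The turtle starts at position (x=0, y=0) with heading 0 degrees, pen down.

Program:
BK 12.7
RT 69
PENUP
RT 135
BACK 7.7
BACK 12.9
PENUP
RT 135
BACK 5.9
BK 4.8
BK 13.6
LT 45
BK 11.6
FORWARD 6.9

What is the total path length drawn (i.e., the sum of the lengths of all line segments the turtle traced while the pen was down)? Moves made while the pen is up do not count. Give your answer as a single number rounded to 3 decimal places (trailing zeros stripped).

Executing turtle program step by step:
Start: pos=(0,0), heading=0, pen down
BK 12.7: (0,0) -> (-12.7,0) [heading=0, draw]
RT 69: heading 0 -> 291
PU: pen up
RT 135: heading 291 -> 156
BK 7.7: (-12.7,0) -> (-5.666,-3.132) [heading=156, move]
BK 12.9: (-5.666,-3.132) -> (6.119,-8.379) [heading=156, move]
PU: pen up
RT 135: heading 156 -> 21
BK 5.9: (6.119,-8.379) -> (0.611,-10.493) [heading=21, move]
BK 4.8: (0.611,-10.493) -> (-3.87,-12.213) [heading=21, move]
BK 13.6: (-3.87,-12.213) -> (-16.567,-17.087) [heading=21, move]
LT 45: heading 21 -> 66
BK 11.6: (-16.567,-17.087) -> (-21.285,-27.684) [heading=66, move]
FD 6.9: (-21.285,-27.684) -> (-18.479,-21.381) [heading=66, move]
Final: pos=(-18.479,-21.381), heading=66, 1 segment(s) drawn

Segment lengths:
  seg 1: (0,0) -> (-12.7,0), length = 12.7
Total = 12.7

Answer: 12.7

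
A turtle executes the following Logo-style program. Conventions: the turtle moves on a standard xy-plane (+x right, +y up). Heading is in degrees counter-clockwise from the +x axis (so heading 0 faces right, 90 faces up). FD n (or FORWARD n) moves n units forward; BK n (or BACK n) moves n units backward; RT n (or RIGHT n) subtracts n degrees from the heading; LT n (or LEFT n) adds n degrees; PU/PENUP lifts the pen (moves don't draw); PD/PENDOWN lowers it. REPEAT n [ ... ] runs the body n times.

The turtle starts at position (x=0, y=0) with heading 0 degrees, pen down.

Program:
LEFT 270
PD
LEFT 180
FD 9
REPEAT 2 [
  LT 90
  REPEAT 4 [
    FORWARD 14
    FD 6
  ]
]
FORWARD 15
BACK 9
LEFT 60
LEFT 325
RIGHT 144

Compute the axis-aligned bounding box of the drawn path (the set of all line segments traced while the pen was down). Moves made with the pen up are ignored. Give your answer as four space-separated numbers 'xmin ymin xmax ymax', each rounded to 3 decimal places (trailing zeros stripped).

Answer: -80 -86 0 9

Derivation:
Executing turtle program step by step:
Start: pos=(0,0), heading=0, pen down
LT 270: heading 0 -> 270
PD: pen down
LT 180: heading 270 -> 90
FD 9: (0,0) -> (0,9) [heading=90, draw]
REPEAT 2 [
  -- iteration 1/2 --
  LT 90: heading 90 -> 180
  REPEAT 4 [
    -- iteration 1/4 --
    FD 14: (0,9) -> (-14,9) [heading=180, draw]
    FD 6: (-14,9) -> (-20,9) [heading=180, draw]
    -- iteration 2/4 --
    FD 14: (-20,9) -> (-34,9) [heading=180, draw]
    FD 6: (-34,9) -> (-40,9) [heading=180, draw]
    -- iteration 3/4 --
    FD 14: (-40,9) -> (-54,9) [heading=180, draw]
    FD 6: (-54,9) -> (-60,9) [heading=180, draw]
    -- iteration 4/4 --
    FD 14: (-60,9) -> (-74,9) [heading=180, draw]
    FD 6: (-74,9) -> (-80,9) [heading=180, draw]
  ]
  -- iteration 2/2 --
  LT 90: heading 180 -> 270
  REPEAT 4 [
    -- iteration 1/4 --
    FD 14: (-80,9) -> (-80,-5) [heading=270, draw]
    FD 6: (-80,-5) -> (-80,-11) [heading=270, draw]
    -- iteration 2/4 --
    FD 14: (-80,-11) -> (-80,-25) [heading=270, draw]
    FD 6: (-80,-25) -> (-80,-31) [heading=270, draw]
    -- iteration 3/4 --
    FD 14: (-80,-31) -> (-80,-45) [heading=270, draw]
    FD 6: (-80,-45) -> (-80,-51) [heading=270, draw]
    -- iteration 4/4 --
    FD 14: (-80,-51) -> (-80,-65) [heading=270, draw]
    FD 6: (-80,-65) -> (-80,-71) [heading=270, draw]
  ]
]
FD 15: (-80,-71) -> (-80,-86) [heading=270, draw]
BK 9: (-80,-86) -> (-80,-77) [heading=270, draw]
LT 60: heading 270 -> 330
LT 325: heading 330 -> 295
RT 144: heading 295 -> 151
Final: pos=(-80,-77), heading=151, 19 segment(s) drawn

Segment endpoints: x in {-80, -74, -60, -54, -40, -34, -20, -14, 0, 0}, y in {-86, -77, -71, -65, -51, -45, -31, -25, -11, -5, 0, 9, 9, 9, 9, 9, 9, 9, 9, 9}
xmin=-80, ymin=-86, xmax=0, ymax=9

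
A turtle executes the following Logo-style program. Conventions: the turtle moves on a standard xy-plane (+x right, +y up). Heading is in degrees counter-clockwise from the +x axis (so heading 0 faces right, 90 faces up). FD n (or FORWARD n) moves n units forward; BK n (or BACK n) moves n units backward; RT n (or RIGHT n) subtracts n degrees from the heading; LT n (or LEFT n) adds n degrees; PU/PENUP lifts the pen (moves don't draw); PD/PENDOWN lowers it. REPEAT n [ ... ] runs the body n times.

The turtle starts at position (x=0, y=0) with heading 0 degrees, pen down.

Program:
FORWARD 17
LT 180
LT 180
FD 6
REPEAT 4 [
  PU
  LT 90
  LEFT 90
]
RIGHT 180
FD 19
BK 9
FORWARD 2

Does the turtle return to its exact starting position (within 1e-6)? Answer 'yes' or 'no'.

Answer: no

Derivation:
Executing turtle program step by step:
Start: pos=(0,0), heading=0, pen down
FD 17: (0,0) -> (17,0) [heading=0, draw]
LT 180: heading 0 -> 180
LT 180: heading 180 -> 0
FD 6: (17,0) -> (23,0) [heading=0, draw]
REPEAT 4 [
  -- iteration 1/4 --
  PU: pen up
  LT 90: heading 0 -> 90
  LT 90: heading 90 -> 180
  -- iteration 2/4 --
  PU: pen up
  LT 90: heading 180 -> 270
  LT 90: heading 270 -> 0
  -- iteration 3/4 --
  PU: pen up
  LT 90: heading 0 -> 90
  LT 90: heading 90 -> 180
  -- iteration 4/4 --
  PU: pen up
  LT 90: heading 180 -> 270
  LT 90: heading 270 -> 0
]
RT 180: heading 0 -> 180
FD 19: (23,0) -> (4,0) [heading=180, move]
BK 9: (4,0) -> (13,0) [heading=180, move]
FD 2: (13,0) -> (11,0) [heading=180, move]
Final: pos=(11,0), heading=180, 2 segment(s) drawn

Start position: (0, 0)
Final position: (11, 0)
Distance = 11; >= 1e-6 -> NOT closed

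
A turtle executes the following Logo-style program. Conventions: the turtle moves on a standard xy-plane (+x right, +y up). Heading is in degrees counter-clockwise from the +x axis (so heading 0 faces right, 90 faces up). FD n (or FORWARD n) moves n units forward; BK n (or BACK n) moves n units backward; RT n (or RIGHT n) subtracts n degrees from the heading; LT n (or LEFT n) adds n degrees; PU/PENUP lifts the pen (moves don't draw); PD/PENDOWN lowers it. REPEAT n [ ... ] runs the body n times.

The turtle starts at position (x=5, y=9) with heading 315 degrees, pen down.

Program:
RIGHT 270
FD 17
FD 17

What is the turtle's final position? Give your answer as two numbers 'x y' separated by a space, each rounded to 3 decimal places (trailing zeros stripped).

Answer: 29.042 33.042

Derivation:
Executing turtle program step by step:
Start: pos=(5,9), heading=315, pen down
RT 270: heading 315 -> 45
FD 17: (5,9) -> (17.021,21.021) [heading=45, draw]
FD 17: (17.021,21.021) -> (29.042,33.042) [heading=45, draw]
Final: pos=(29.042,33.042), heading=45, 2 segment(s) drawn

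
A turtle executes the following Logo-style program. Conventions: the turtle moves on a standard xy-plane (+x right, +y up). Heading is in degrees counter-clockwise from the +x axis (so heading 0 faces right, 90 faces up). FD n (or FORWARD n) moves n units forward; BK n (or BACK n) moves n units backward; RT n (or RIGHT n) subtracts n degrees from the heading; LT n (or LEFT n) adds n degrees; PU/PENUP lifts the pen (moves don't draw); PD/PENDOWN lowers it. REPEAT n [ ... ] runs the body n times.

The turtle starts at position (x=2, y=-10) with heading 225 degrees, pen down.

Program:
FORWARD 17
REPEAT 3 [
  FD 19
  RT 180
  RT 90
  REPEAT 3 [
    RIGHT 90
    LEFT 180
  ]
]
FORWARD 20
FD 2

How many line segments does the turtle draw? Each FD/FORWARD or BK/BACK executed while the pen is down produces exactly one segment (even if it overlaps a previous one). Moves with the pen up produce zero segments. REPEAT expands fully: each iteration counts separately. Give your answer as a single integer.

Answer: 6

Derivation:
Executing turtle program step by step:
Start: pos=(2,-10), heading=225, pen down
FD 17: (2,-10) -> (-10.021,-22.021) [heading=225, draw]
REPEAT 3 [
  -- iteration 1/3 --
  FD 19: (-10.021,-22.021) -> (-23.456,-35.456) [heading=225, draw]
  RT 180: heading 225 -> 45
  RT 90: heading 45 -> 315
  REPEAT 3 [
    -- iteration 1/3 --
    RT 90: heading 315 -> 225
    LT 180: heading 225 -> 45
    -- iteration 2/3 --
    RT 90: heading 45 -> 315
    LT 180: heading 315 -> 135
    -- iteration 3/3 --
    RT 90: heading 135 -> 45
    LT 180: heading 45 -> 225
  ]
  -- iteration 2/3 --
  FD 19: (-23.456,-35.456) -> (-36.891,-48.891) [heading=225, draw]
  RT 180: heading 225 -> 45
  RT 90: heading 45 -> 315
  REPEAT 3 [
    -- iteration 1/3 --
    RT 90: heading 315 -> 225
    LT 180: heading 225 -> 45
    -- iteration 2/3 --
    RT 90: heading 45 -> 315
    LT 180: heading 315 -> 135
    -- iteration 3/3 --
    RT 90: heading 135 -> 45
    LT 180: heading 45 -> 225
  ]
  -- iteration 3/3 --
  FD 19: (-36.891,-48.891) -> (-50.326,-62.326) [heading=225, draw]
  RT 180: heading 225 -> 45
  RT 90: heading 45 -> 315
  REPEAT 3 [
    -- iteration 1/3 --
    RT 90: heading 315 -> 225
    LT 180: heading 225 -> 45
    -- iteration 2/3 --
    RT 90: heading 45 -> 315
    LT 180: heading 315 -> 135
    -- iteration 3/3 --
    RT 90: heading 135 -> 45
    LT 180: heading 45 -> 225
  ]
]
FD 20: (-50.326,-62.326) -> (-64.468,-76.468) [heading=225, draw]
FD 2: (-64.468,-76.468) -> (-65.882,-77.882) [heading=225, draw]
Final: pos=(-65.882,-77.882), heading=225, 6 segment(s) drawn
Segments drawn: 6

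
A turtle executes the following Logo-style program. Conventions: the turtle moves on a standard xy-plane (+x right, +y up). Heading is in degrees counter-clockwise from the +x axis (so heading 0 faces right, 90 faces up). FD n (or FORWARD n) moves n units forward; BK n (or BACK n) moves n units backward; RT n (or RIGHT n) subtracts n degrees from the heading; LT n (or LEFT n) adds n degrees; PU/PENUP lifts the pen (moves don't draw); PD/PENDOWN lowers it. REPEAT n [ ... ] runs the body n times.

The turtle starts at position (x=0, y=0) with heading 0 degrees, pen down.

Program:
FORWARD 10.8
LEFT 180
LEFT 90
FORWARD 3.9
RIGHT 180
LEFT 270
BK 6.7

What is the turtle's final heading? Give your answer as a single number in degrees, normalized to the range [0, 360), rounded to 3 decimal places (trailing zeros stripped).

Answer: 0

Derivation:
Executing turtle program step by step:
Start: pos=(0,0), heading=0, pen down
FD 10.8: (0,0) -> (10.8,0) [heading=0, draw]
LT 180: heading 0 -> 180
LT 90: heading 180 -> 270
FD 3.9: (10.8,0) -> (10.8,-3.9) [heading=270, draw]
RT 180: heading 270 -> 90
LT 270: heading 90 -> 0
BK 6.7: (10.8,-3.9) -> (4.1,-3.9) [heading=0, draw]
Final: pos=(4.1,-3.9), heading=0, 3 segment(s) drawn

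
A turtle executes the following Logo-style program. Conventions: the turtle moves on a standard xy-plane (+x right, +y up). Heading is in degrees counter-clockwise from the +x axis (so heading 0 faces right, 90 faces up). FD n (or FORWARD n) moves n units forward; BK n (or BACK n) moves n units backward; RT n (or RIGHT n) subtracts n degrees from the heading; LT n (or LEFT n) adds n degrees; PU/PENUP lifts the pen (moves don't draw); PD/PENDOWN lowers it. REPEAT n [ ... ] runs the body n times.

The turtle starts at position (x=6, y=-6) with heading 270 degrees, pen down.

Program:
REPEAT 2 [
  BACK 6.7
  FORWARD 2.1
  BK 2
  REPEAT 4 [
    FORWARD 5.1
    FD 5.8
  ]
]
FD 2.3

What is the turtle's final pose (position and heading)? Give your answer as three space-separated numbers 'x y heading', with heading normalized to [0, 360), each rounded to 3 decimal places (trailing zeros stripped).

Executing turtle program step by step:
Start: pos=(6,-6), heading=270, pen down
REPEAT 2 [
  -- iteration 1/2 --
  BK 6.7: (6,-6) -> (6,0.7) [heading=270, draw]
  FD 2.1: (6,0.7) -> (6,-1.4) [heading=270, draw]
  BK 2: (6,-1.4) -> (6,0.6) [heading=270, draw]
  REPEAT 4 [
    -- iteration 1/4 --
    FD 5.1: (6,0.6) -> (6,-4.5) [heading=270, draw]
    FD 5.8: (6,-4.5) -> (6,-10.3) [heading=270, draw]
    -- iteration 2/4 --
    FD 5.1: (6,-10.3) -> (6,-15.4) [heading=270, draw]
    FD 5.8: (6,-15.4) -> (6,-21.2) [heading=270, draw]
    -- iteration 3/4 --
    FD 5.1: (6,-21.2) -> (6,-26.3) [heading=270, draw]
    FD 5.8: (6,-26.3) -> (6,-32.1) [heading=270, draw]
    -- iteration 4/4 --
    FD 5.1: (6,-32.1) -> (6,-37.2) [heading=270, draw]
    FD 5.8: (6,-37.2) -> (6,-43) [heading=270, draw]
  ]
  -- iteration 2/2 --
  BK 6.7: (6,-43) -> (6,-36.3) [heading=270, draw]
  FD 2.1: (6,-36.3) -> (6,-38.4) [heading=270, draw]
  BK 2: (6,-38.4) -> (6,-36.4) [heading=270, draw]
  REPEAT 4 [
    -- iteration 1/4 --
    FD 5.1: (6,-36.4) -> (6,-41.5) [heading=270, draw]
    FD 5.8: (6,-41.5) -> (6,-47.3) [heading=270, draw]
    -- iteration 2/4 --
    FD 5.1: (6,-47.3) -> (6,-52.4) [heading=270, draw]
    FD 5.8: (6,-52.4) -> (6,-58.2) [heading=270, draw]
    -- iteration 3/4 --
    FD 5.1: (6,-58.2) -> (6,-63.3) [heading=270, draw]
    FD 5.8: (6,-63.3) -> (6,-69.1) [heading=270, draw]
    -- iteration 4/4 --
    FD 5.1: (6,-69.1) -> (6,-74.2) [heading=270, draw]
    FD 5.8: (6,-74.2) -> (6,-80) [heading=270, draw]
  ]
]
FD 2.3: (6,-80) -> (6,-82.3) [heading=270, draw]
Final: pos=(6,-82.3), heading=270, 23 segment(s) drawn

Answer: 6 -82.3 270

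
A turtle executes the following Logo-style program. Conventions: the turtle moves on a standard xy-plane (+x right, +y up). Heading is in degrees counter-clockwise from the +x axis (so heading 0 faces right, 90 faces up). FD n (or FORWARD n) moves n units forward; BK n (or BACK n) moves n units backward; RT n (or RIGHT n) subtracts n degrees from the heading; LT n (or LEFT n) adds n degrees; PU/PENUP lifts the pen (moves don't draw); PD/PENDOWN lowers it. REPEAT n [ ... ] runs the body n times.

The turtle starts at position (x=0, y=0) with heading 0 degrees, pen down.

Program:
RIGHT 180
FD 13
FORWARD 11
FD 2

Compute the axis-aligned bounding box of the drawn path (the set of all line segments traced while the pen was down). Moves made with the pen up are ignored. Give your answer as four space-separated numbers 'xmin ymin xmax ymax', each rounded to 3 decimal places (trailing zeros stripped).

Answer: -26 0 0 0

Derivation:
Executing turtle program step by step:
Start: pos=(0,0), heading=0, pen down
RT 180: heading 0 -> 180
FD 13: (0,0) -> (-13,0) [heading=180, draw]
FD 11: (-13,0) -> (-24,0) [heading=180, draw]
FD 2: (-24,0) -> (-26,0) [heading=180, draw]
Final: pos=(-26,0), heading=180, 3 segment(s) drawn

Segment endpoints: x in {-26, -24, -13, 0}, y in {0, 0, 0, 0}
xmin=-26, ymin=0, xmax=0, ymax=0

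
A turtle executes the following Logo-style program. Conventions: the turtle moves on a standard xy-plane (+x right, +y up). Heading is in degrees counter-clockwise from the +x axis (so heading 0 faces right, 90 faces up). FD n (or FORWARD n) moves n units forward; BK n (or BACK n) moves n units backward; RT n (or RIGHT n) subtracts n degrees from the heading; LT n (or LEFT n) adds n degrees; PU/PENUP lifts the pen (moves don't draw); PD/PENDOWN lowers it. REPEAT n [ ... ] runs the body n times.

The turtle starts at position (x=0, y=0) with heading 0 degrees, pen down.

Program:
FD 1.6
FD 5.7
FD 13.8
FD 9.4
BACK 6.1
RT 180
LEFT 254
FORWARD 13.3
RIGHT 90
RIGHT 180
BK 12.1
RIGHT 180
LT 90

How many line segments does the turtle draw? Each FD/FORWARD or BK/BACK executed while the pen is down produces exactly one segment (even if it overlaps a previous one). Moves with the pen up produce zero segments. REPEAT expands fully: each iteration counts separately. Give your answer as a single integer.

Executing turtle program step by step:
Start: pos=(0,0), heading=0, pen down
FD 1.6: (0,0) -> (1.6,0) [heading=0, draw]
FD 5.7: (1.6,0) -> (7.3,0) [heading=0, draw]
FD 13.8: (7.3,0) -> (21.1,0) [heading=0, draw]
FD 9.4: (21.1,0) -> (30.5,0) [heading=0, draw]
BK 6.1: (30.5,0) -> (24.4,0) [heading=0, draw]
RT 180: heading 0 -> 180
LT 254: heading 180 -> 74
FD 13.3: (24.4,0) -> (28.066,12.785) [heading=74, draw]
RT 90: heading 74 -> 344
RT 180: heading 344 -> 164
BK 12.1: (28.066,12.785) -> (39.697,9.45) [heading=164, draw]
RT 180: heading 164 -> 344
LT 90: heading 344 -> 74
Final: pos=(39.697,9.45), heading=74, 7 segment(s) drawn
Segments drawn: 7

Answer: 7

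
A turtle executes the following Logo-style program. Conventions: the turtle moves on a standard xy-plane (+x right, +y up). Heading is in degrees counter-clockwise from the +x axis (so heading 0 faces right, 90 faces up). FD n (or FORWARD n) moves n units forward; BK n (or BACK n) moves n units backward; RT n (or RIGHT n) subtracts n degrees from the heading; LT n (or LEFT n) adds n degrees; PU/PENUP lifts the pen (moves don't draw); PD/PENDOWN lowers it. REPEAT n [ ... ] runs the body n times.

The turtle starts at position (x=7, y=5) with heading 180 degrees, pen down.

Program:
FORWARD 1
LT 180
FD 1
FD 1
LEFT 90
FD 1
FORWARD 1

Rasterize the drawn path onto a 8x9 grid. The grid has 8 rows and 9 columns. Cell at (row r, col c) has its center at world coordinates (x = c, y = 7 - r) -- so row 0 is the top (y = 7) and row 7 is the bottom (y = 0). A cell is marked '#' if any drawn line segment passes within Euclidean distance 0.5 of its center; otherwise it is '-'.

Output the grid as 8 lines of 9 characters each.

Segment 0: (7,5) -> (6,5)
Segment 1: (6,5) -> (7,5)
Segment 2: (7,5) -> (8,5)
Segment 3: (8,5) -> (8,6)
Segment 4: (8,6) -> (8,7)

Answer: --------#
--------#
------###
---------
---------
---------
---------
---------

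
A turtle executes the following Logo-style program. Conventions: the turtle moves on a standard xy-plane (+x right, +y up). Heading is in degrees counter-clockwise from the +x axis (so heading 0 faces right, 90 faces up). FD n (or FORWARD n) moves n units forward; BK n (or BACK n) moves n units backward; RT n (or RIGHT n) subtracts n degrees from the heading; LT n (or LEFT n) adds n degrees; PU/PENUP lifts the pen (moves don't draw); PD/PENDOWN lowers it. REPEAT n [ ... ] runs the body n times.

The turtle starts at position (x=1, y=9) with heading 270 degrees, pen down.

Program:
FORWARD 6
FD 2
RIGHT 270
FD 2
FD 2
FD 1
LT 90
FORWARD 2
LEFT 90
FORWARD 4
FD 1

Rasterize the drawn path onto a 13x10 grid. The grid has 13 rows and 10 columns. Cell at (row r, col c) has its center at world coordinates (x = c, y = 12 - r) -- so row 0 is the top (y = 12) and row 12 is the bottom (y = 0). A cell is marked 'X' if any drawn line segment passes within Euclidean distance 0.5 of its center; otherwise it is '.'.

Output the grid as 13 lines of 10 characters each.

Segment 0: (1,9) -> (1,3)
Segment 1: (1,3) -> (1,1)
Segment 2: (1,1) -> (3,1)
Segment 3: (3,1) -> (5,1)
Segment 4: (5,1) -> (6,1)
Segment 5: (6,1) -> (6,3)
Segment 6: (6,3) -> (2,3)
Segment 7: (2,3) -> (1,3)

Answer: ..........
..........
..........
.X........
.X........
.X........
.X........
.X........
.X........
.XXXXXX...
.X....X...
.XXXXXX...
..........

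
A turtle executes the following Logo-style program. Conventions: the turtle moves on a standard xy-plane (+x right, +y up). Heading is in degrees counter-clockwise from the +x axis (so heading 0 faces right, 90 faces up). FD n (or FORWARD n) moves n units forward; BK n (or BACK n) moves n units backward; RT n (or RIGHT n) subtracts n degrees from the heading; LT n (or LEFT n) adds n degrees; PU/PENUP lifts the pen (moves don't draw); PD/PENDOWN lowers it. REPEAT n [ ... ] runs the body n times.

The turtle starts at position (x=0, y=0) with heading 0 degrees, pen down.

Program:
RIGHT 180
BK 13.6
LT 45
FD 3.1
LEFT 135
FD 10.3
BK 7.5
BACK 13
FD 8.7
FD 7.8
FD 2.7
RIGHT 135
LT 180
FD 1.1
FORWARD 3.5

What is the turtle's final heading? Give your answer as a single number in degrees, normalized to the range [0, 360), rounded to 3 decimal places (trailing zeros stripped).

Executing turtle program step by step:
Start: pos=(0,0), heading=0, pen down
RT 180: heading 0 -> 180
BK 13.6: (0,0) -> (13.6,0) [heading=180, draw]
LT 45: heading 180 -> 225
FD 3.1: (13.6,0) -> (11.408,-2.192) [heading=225, draw]
LT 135: heading 225 -> 0
FD 10.3: (11.408,-2.192) -> (21.708,-2.192) [heading=0, draw]
BK 7.5: (21.708,-2.192) -> (14.208,-2.192) [heading=0, draw]
BK 13: (14.208,-2.192) -> (1.208,-2.192) [heading=0, draw]
FD 8.7: (1.208,-2.192) -> (9.908,-2.192) [heading=0, draw]
FD 7.8: (9.908,-2.192) -> (17.708,-2.192) [heading=0, draw]
FD 2.7: (17.708,-2.192) -> (20.408,-2.192) [heading=0, draw]
RT 135: heading 0 -> 225
LT 180: heading 225 -> 45
FD 1.1: (20.408,-2.192) -> (21.186,-1.414) [heading=45, draw]
FD 3.5: (21.186,-1.414) -> (23.661,1.061) [heading=45, draw]
Final: pos=(23.661,1.061), heading=45, 10 segment(s) drawn

Answer: 45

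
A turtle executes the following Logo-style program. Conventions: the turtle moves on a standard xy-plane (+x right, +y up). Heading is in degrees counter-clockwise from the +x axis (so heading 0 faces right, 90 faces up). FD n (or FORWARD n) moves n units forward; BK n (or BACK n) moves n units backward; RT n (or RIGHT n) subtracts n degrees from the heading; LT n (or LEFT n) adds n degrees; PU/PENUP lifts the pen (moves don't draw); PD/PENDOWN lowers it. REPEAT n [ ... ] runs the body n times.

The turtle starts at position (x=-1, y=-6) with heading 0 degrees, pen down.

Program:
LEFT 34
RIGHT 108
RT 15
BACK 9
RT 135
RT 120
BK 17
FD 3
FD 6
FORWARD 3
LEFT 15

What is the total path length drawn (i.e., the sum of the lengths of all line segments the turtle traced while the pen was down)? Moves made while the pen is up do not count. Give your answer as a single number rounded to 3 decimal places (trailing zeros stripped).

Answer: 38

Derivation:
Executing turtle program step by step:
Start: pos=(-1,-6), heading=0, pen down
LT 34: heading 0 -> 34
RT 108: heading 34 -> 286
RT 15: heading 286 -> 271
BK 9: (-1,-6) -> (-1.157,2.999) [heading=271, draw]
RT 135: heading 271 -> 136
RT 120: heading 136 -> 16
BK 17: (-1.157,2.999) -> (-17.499,-1.687) [heading=16, draw]
FD 3: (-17.499,-1.687) -> (-14.615,-0.86) [heading=16, draw]
FD 6: (-14.615,-0.86) -> (-8.847,0.794) [heading=16, draw]
FD 3: (-8.847,0.794) -> (-5.963,1.62) [heading=16, draw]
LT 15: heading 16 -> 31
Final: pos=(-5.963,1.62), heading=31, 5 segment(s) drawn

Segment lengths:
  seg 1: (-1,-6) -> (-1.157,2.999), length = 9
  seg 2: (-1.157,2.999) -> (-17.499,-1.687), length = 17
  seg 3: (-17.499,-1.687) -> (-14.615,-0.86), length = 3
  seg 4: (-14.615,-0.86) -> (-8.847,0.794), length = 6
  seg 5: (-8.847,0.794) -> (-5.963,1.62), length = 3
Total = 38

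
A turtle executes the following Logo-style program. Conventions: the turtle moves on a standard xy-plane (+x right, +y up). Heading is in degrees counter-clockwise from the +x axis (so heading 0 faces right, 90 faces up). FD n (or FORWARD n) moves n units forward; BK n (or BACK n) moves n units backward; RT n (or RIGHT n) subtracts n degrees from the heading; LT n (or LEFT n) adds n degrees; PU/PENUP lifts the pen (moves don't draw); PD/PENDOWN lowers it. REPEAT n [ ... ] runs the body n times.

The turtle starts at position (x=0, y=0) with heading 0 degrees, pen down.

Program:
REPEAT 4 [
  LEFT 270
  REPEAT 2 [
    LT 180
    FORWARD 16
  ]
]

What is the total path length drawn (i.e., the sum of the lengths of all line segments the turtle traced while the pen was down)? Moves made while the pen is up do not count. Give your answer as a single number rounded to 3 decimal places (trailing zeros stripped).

Executing turtle program step by step:
Start: pos=(0,0), heading=0, pen down
REPEAT 4 [
  -- iteration 1/4 --
  LT 270: heading 0 -> 270
  REPEAT 2 [
    -- iteration 1/2 --
    LT 180: heading 270 -> 90
    FD 16: (0,0) -> (0,16) [heading=90, draw]
    -- iteration 2/2 --
    LT 180: heading 90 -> 270
    FD 16: (0,16) -> (0,0) [heading=270, draw]
  ]
  -- iteration 2/4 --
  LT 270: heading 270 -> 180
  REPEAT 2 [
    -- iteration 1/2 --
    LT 180: heading 180 -> 0
    FD 16: (0,0) -> (16,0) [heading=0, draw]
    -- iteration 2/2 --
    LT 180: heading 0 -> 180
    FD 16: (16,0) -> (0,0) [heading=180, draw]
  ]
  -- iteration 3/4 --
  LT 270: heading 180 -> 90
  REPEAT 2 [
    -- iteration 1/2 --
    LT 180: heading 90 -> 270
    FD 16: (0,0) -> (0,-16) [heading=270, draw]
    -- iteration 2/2 --
    LT 180: heading 270 -> 90
    FD 16: (0,-16) -> (0,0) [heading=90, draw]
  ]
  -- iteration 4/4 --
  LT 270: heading 90 -> 0
  REPEAT 2 [
    -- iteration 1/2 --
    LT 180: heading 0 -> 180
    FD 16: (0,0) -> (-16,0) [heading=180, draw]
    -- iteration 2/2 --
    LT 180: heading 180 -> 0
    FD 16: (-16,0) -> (0,0) [heading=0, draw]
  ]
]
Final: pos=(0,0), heading=0, 8 segment(s) drawn

Segment lengths:
  seg 1: (0,0) -> (0,16), length = 16
  seg 2: (0,16) -> (0,0), length = 16
  seg 3: (0,0) -> (16,0), length = 16
  seg 4: (16,0) -> (0,0), length = 16
  seg 5: (0,0) -> (0,-16), length = 16
  seg 6: (0,-16) -> (0,0), length = 16
  seg 7: (0,0) -> (-16,0), length = 16
  seg 8: (-16,0) -> (0,0), length = 16
Total = 128

Answer: 128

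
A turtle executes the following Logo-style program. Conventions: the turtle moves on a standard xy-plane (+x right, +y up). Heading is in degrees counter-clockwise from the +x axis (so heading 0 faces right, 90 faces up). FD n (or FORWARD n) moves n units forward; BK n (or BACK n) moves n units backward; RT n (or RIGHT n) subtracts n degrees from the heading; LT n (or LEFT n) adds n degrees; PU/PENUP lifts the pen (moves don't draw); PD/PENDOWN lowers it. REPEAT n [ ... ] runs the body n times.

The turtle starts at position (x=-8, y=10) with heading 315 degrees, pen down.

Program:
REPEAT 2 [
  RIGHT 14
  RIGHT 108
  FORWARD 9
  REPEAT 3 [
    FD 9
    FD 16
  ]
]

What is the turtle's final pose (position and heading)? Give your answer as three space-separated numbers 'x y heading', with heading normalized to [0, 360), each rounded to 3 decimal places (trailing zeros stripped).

Answer: -62.499 70.528 71

Derivation:
Executing turtle program step by step:
Start: pos=(-8,10), heading=315, pen down
REPEAT 2 [
  -- iteration 1/2 --
  RT 14: heading 315 -> 301
  RT 108: heading 301 -> 193
  FD 9: (-8,10) -> (-16.769,7.975) [heading=193, draw]
  REPEAT 3 [
    -- iteration 1/3 --
    FD 9: (-16.769,7.975) -> (-25.539,5.951) [heading=193, draw]
    FD 16: (-25.539,5.951) -> (-41.129,2.352) [heading=193, draw]
    -- iteration 2/3 --
    FD 9: (-41.129,2.352) -> (-49.898,0.327) [heading=193, draw]
    FD 16: (-49.898,0.327) -> (-65.488,-3.272) [heading=193, draw]
    -- iteration 3/3 --
    FD 9: (-65.488,-3.272) -> (-74.257,-5.297) [heading=193, draw]
    FD 16: (-74.257,-5.297) -> (-89.847,-8.896) [heading=193, draw]
  ]
  -- iteration 2/2 --
  RT 14: heading 193 -> 179
  RT 108: heading 179 -> 71
  FD 9: (-89.847,-8.896) -> (-86.917,-0.386) [heading=71, draw]
  REPEAT 3 [
    -- iteration 1/3 --
    FD 9: (-86.917,-0.386) -> (-83.987,8.123) [heading=71, draw]
    FD 16: (-83.987,8.123) -> (-78.778,23.252) [heading=71, draw]
    -- iteration 2/3 --
    FD 9: (-78.778,23.252) -> (-75.848,31.761) [heading=71, draw]
    FD 16: (-75.848,31.761) -> (-70.639,46.89) [heading=71, draw]
    -- iteration 3/3 --
    FD 9: (-70.639,46.89) -> (-67.708,55.399) [heading=71, draw]
    FD 16: (-67.708,55.399) -> (-62.499,70.528) [heading=71, draw]
  ]
]
Final: pos=(-62.499,70.528), heading=71, 14 segment(s) drawn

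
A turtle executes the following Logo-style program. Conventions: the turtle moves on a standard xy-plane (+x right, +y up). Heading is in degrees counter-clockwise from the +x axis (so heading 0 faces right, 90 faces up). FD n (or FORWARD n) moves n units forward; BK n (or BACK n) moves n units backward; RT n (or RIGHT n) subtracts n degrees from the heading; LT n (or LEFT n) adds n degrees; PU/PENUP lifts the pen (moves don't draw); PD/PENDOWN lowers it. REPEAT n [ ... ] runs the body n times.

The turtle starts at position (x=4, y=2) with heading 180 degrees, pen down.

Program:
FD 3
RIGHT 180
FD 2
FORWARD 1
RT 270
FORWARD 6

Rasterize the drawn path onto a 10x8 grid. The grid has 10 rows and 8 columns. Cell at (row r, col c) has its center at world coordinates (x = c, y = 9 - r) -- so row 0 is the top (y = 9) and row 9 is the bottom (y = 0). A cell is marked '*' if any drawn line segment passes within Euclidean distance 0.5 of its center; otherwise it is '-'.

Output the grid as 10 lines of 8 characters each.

Segment 0: (4,2) -> (1,2)
Segment 1: (1,2) -> (3,2)
Segment 2: (3,2) -> (4,2)
Segment 3: (4,2) -> (4,8)

Answer: --------
----*---
----*---
----*---
----*---
----*---
----*---
-****---
--------
--------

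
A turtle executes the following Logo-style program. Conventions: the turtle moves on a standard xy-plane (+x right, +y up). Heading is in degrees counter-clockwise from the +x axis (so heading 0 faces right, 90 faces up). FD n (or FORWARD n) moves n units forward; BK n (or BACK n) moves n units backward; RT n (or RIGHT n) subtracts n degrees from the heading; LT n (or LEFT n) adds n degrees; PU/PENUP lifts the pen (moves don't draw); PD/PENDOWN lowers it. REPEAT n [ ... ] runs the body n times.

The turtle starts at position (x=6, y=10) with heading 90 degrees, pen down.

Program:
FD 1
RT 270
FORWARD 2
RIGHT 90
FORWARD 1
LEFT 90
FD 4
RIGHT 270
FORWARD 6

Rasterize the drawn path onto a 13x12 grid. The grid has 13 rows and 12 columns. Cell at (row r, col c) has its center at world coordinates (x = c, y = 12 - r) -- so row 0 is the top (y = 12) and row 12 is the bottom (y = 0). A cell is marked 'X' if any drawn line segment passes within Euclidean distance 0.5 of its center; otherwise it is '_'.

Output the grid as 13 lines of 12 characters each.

Answer: XXXXX_______
X___XXX_____
X_____X_____
X___________
X___________
X___________
X___________
____________
____________
____________
____________
____________
____________

Derivation:
Segment 0: (6,10) -> (6,11)
Segment 1: (6,11) -> (4,11)
Segment 2: (4,11) -> (4,12)
Segment 3: (4,12) -> (0,12)
Segment 4: (0,12) -> (0,6)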